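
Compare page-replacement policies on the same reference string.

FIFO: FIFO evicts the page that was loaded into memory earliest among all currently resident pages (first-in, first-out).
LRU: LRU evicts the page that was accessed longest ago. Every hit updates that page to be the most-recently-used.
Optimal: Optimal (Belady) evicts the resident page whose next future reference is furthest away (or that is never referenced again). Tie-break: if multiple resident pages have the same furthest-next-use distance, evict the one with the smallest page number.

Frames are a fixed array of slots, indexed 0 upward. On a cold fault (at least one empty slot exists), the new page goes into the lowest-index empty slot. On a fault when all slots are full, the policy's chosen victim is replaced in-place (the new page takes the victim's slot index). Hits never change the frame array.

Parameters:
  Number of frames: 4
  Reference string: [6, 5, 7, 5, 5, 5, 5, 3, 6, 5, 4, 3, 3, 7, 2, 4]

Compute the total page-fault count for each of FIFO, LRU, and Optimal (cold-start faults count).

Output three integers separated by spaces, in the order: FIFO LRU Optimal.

--- FIFO ---
  step 0: ref 6 -> FAULT, frames=[6,-,-,-] (faults so far: 1)
  step 1: ref 5 -> FAULT, frames=[6,5,-,-] (faults so far: 2)
  step 2: ref 7 -> FAULT, frames=[6,5,7,-] (faults so far: 3)
  step 3: ref 5 -> HIT, frames=[6,5,7,-] (faults so far: 3)
  step 4: ref 5 -> HIT, frames=[6,5,7,-] (faults so far: 3)
  step 5: ref 5 -> HIT, frames=[6,5,7,-] (faults so far: 3)
  step 6: ref 5 -> HIT, frames=[6,5,7,-] (faults so far: 3)
  step 7: ref 3 -> FAULT, frames=[6,5,7,3] (faults so far: 4)
  step 8: ref 6 -> HIT, frames=[6,5,7,3] (faults so far: 4)
  step 9: ref 5 -> HIT, frames=[6,5,7,3] (faults so far: 4)
  step 10: ref 4 -> FAULT, evict 6, frames=[4,5,7,3] (faults so far: 5)
  step 11: ref 3 -> HIT, frames=[4,5,7,3] (faults so far: 5)
  step 12: ref 3 -> HIT, frames=[4,5,7,3] (faults so far: 5)
  step 13: ref 7 -> HIT, frames=[4,5,7,3] (faults so far: 5)
  step 14: ref 2 -> FAULT, evict 5, frames=[4,2,7,3] (faults so far: 6)
  step 15: ref 4 -> HIT, frames=[4,2,7,3] (faults so far: 6)
  FIFO total faults: 6
--- LRU ---
  step 0: ref 6 -> FAULT, frames=[6,-,-,-] (faults so far: 1)
  step 1: ref 5 -> FAULT, frames=[6,5,-,-] (faults so far: 2)
  step 2: ref 7 -> FAULT, frames=[6,5,7,-] (faults so far: 3)
  step 3: ref 5 -> HIT, frames=[6,5,7,-] (faults so far: 3)
  step 4: ref 5 -> HIT, frames=[6,5,7,-] (faults so far: 3)
  step 5: ref 5 -> HIT, frames=[6,5,7,-] (faults so far: 3)
  step 6: ref 5 -> HIT, frames=[6,5,7,-] (faults so far: 3)
  step 7: ref 3 -> FAULT, frames=[6,5,7,3] (faults so far: 4)
  step 8: ref 6 -> HIT, frames=[6,5,7,3] (faults so far: 4)
  step 9: ref 5 -> HIT, frames=[6,5,7,3] (faults so far: 4)
  step 10: ref 4 -> FAULT, evict 7, frames=[6,5,4,3] (faults so far: 5)
  step 11: ref 3 -> HIT, frames=[6,5,4,3] (faults so far: 5)
  step 12: ref 3 -> HIT, frames=[6,5,4,3] (faults so far: 5)
  step 13: ref 7 -> FAULT, evict 6, frames=[7,5,4,3] (faults so far: 6)
  step 14: ref 2 -> FAULT, evict 5, frames=[7,2,4,3] (faults so far: 7)
  step 15: ref 4 -> HIT, frames=[7,2,4,3] (faults so far: 7)
  LRU total faults: 7
--- Optimal ---
  step 0: ref 6 -> FAULT, frames=[6,-,-,-] (faults so far: 1)
  step 1: ref 5 -> FAULT, frames=[6,5,-,-] (faults so far: 2)
  step 2: ref 7 -> FAULT, frames=[6,5,7,-] (faults so far: 3)
  step 3: ref 5 -> HIT, frames=[6,5,7,-] (faults so far: 3)
  step 4: ref 5 -> HIT, frames=[6,5,7,-] (faults so far: 3)
  step 5: ref 5 -> HIT, frames=[6,5,7,-] (faults so far: 3)
  step 6: ref 5 -> HIT, frames=[6,5,7,-] (faults so far: 3)
  step 7: ref 3 -> FAULT, frames=[6,5,7,3] (faults so far: 4)
  step 8: ref 6 -> HIT, frames=[6,5,7,3] (faults so far: 4)
  step 9: ref 5 -> HIT, frames=[6,5,7,3] (faults so far: 4)
  step 10: ref 4 -> FAULT, evict 5, frames=[6,4,7,3] (faults so far: 5)
  step 11: ref 3 -> HIT, frames=[6,4,7,3] (faults so far: 5)
  step 12: ref 3 -> HIT, frames=[6,4,7,3] (faults so far: 5)
  step 13: ref 7 -> HIT, frames=[6,4,7,3] (faults so far: 5)
  step 14: ref 2 -> FAULT, evict 3, frames=[6,4,7,2] (faults so far: 6)
  step 15: ref 4 -> HIT, frames=[6,4,7,2] (faults so far: 6)
  Optimal total faults: 6

Answer: 6 7 6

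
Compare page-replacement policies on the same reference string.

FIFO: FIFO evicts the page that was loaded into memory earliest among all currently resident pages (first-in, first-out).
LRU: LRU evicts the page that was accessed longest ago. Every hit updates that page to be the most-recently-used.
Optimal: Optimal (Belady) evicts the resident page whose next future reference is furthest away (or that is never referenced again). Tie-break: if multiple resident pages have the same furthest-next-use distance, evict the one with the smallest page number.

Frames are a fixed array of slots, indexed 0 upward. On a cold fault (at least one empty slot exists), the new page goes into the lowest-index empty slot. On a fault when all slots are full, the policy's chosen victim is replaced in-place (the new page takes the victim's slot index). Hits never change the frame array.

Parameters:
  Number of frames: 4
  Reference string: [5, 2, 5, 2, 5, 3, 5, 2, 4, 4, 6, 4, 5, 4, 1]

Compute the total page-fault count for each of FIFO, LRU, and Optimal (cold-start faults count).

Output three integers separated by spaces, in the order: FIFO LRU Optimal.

--- FIFO ---
  step 0: ref 5 -> FAULT, frames=[5,-,-,-] (faults so far: 1)
  step 1: ref 2 -> FAULT, frames=[5,2,-,-] (faults so far: 2)
  step 2: ref 5 -> HIT, frames=[5,2,-,-] (faults so far: 2)
  step 3: ref 2 -> HIT, frames=[5,2,-,-] (faults so far: 2)
  step 4: ref 5 -> HIT, frames=[5,2,-,-] (faults so far: 2)
  step 5: ref 3 -> FAULT, frames=[5,2,3,-] (faults so far: 3)
  step 6: ref 5 -> HIT, frames=[5,2,3,-] (faults so far: 3)
  step 7: ref 2 -> HIT, frames=[5,2,3,-] (faults so far: 3)
  step 8: ref 4 -> FAULT, frames=[5,2,3,4] (faults so far: 4)
  step 9: ref 4 -> HIT, frames=[5,2,3,4] (faults so far: 4)
  step 10: ref 6 -> FAULT, evict 5, frames=[6,2,3,4] (faults so far: 5)
  step 11: ref 4 -> HIT, frames=[6,2,3,4] (faults so far: 5)
  step 12: ref 5 -> FAULT, evict 2, frames=[6,5,3,4] (faults so far: 6)
  step 13: ref 4 -> HIT, frames=[6,5,3,4] (faults so far: 6)
  step 14: ref 1 -> FAULT, evict 3, frames=[6,5,1,4] (faults so far: 7)
  FIFO total faults: 7
--- LRU ---
  step 0: ref 5 -> FAULT, frames=[5,-,-,-] (faults so far: 1)
  step 1: ref 2 -> FAULT, frames=[5,2,-,-] (faults so far: 2)
  step 2: ref 5 -> HIT, frames=[5,2,-,-] (faults so far: 2)
  step 3: ref 2 -> HIT, frames=[5,2,-,-] (faults so far: 2)
  step 4: ref 5 -> HIT, frames=[5,2,-,-] (faults so far: 2)
  step 5: ref 3 -> FAULT, frames=[5,2,3,-] (faults so far: 3)
  step 6: ref 5 -> HIT, frames=[5,2,3,-] (faults so far: 3)
  step 7: ref 2 -> HIT, frames=[5,2,3,-] (faults so far: 3)
  step 8: ref 4 -> FAULT, frames=[5,2,3,4] (faults so far: 4)
  step 9: ref 4 -> HIT, frames=[5,2,3,4] (faults so far: 4)
  step 10: ref 6 -> FAULT, evict 3, frames=[5,2,6,4] (faults so far: 5)
  step 11: ref 4 -> HIT, frames=[5,2,6,4] (faults so far: 5)
  step 12: ref 5 -> HIT, frames=[5,2,6,4] (faults so far: 5)
  step 13: ref 4 -> HIT, frames=[5,2,6,4] (faults so far: 5)
  step 14: ref 1 -> FAULT, evict 2, frames=[5,1,6,4] (faults so far: 6)
  LRU total faults: 6
--- Optimal ---
  step 0: ref 5 -> FAULT, frames=[5,-,-,-] (faults so far: 1)
  step 1: ref 2 -> FAULT, frames=[5,2,-,-] (faults so far: 2)
  step 2: ref 5 -> HIT, frames=[5,2,-,-] (faults so far: 2)
  step 3: ref 2 -> HIT, frames=[5,2,-,-] (faults so far: 2)
  step 4: ref 5 -> HIT, frames=[5,2,-,-] (faults so far: 2)
  step 5: ref 3 -> FAULT, frames=[5,2,3,-] (faults so far: 3)
  step 6: ref 5 -> HIT, frames=[5,2,3,-] (faults so far: 3)
  step 7: ref 2 -> HIT, frames=[5,2,3,-] (faults so far: 3)
  step 8: ref 4 -> FAULT, frames=[5,2,3,4] (faults so far: 4)
  step 9: ref 4 -> HIT, frames=[5,2,3,4] (faults so far: 4)
  step 10: ref 6 -> FAULT, evict 2, frames=[5,6,3,4] (faults so far: 5)
  step 11: ref 4 -> HIT, frames=[5,6,3,4] (faults so far: 5)
  step 12: ref 5 -> HIT, frames=[5,6,3,4] (faults so far: 5)
  step 13: ref 4 -> HIT, frames=[5,6,3,4] (faults so far: 5)
  step 14: ref 1 -> FAULT, evict 3, frames=[5,6,1,4] (faults so far: 6)
  Optimal total faults: 6

Answer: 7 6 6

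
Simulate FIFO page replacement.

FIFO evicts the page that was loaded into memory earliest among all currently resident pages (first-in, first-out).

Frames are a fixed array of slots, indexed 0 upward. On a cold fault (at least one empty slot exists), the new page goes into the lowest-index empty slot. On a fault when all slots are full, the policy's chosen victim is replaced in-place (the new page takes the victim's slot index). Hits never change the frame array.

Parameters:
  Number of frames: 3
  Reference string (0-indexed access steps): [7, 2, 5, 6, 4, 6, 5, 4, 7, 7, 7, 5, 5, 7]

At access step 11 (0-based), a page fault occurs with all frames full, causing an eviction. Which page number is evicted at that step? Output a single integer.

Step 0: ref 7 -> FAULT, frames=[7,-,-]
Step 1: ref 2 -> FAULT, frames=[7,2,-]
Step 2: ref 5 -> FAULT, frames=[7,2,5]
Step 3: ref 6 -> FAULT, evict 7, frames=[6,2,5]
Step 4: ref 4 -> FAULT, evict 2, frames=[6,4,5]
Step 5: ref 6 -> HIT, frames=[6,4,5]
Step 6: ref 5 -> HIT, frames=[6,4,5]
Step 7: ref 4 -> HIT, frames=[6,4,5]
Step 8: ref 7 -> FAULT, evict 5, frames=[6,4,7]
Step 9: ref 7 -> HIT, frames=[6,4,7]
Step 10: ref 7 -> HIT, frames=[6,4,7]
Step 11: ref 5 -> FAULT, evict 6, frames=[5,4,7]
At step 11: evicted page 6

Answer: 6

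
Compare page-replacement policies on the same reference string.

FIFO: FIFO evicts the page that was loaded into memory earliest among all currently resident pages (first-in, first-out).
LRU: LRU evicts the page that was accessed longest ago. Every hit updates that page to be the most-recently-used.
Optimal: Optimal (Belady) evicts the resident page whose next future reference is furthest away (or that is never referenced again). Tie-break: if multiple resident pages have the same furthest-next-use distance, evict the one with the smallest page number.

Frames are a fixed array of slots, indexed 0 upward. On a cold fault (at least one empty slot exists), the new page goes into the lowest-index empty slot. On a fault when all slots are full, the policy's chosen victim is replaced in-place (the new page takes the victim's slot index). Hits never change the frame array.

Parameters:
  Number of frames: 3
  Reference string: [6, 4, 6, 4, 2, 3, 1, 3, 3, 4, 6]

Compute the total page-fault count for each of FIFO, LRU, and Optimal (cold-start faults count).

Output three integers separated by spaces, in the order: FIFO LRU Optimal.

Answer: 7 7 6

Derivation:
--- FIFO ---
  step 0: ref 6 -> FAULT, frames=[6,-,-] (faults so far: 1)
  step 1: ref 4 -> FAULT, frames=[6,4,-] (faults so far: 2)
  step 2: ref 6 -> HIT, frames=[6,4,-] (faults so far: 2)
  step 3: ref 4 -> HIT, frames=[6,4,-] (faults so far: 2)
  step 4: ref 2 -> FAULT, frames=[6,4,2] (faults so far: 3)
  step 5: ref 3 -> FAULT, evict 6, frames=[3,4,2] (faults so far: 4)
  step 6: ref 1 -> FAULT, evict 4, frames=[3,1,2] (faults so far: 5)
  step 7: ref 3 -> HIT, frames=[3,1,2] (faults so far: 5)
  step 8: ref 3 -> HIT, frames=[3,1,2] (faults so far: 5)
  step 9: ref 4 -> FAULT, evict 2, frames=[3,1,4] (faults so far: 6)
  step 10: ref 6 -> FAULT, evict 3, frames=[6,1,4] (faults so far: 7)
  FIFO total faults: 7
--- LRU ---
  step 0: ref 6 -> FAULT, frames=[6,-,-] (faults so far: 1)
  step 1: ref 4 -> FAULT, frames=[6,4,-] (faults so far: 2)
  step 2: ref 6 -> HIT, frames=[6,4,-] (faults so far: 2)
  step 3: ref 4 -> HIT, frames=[6,4,-] (faults so far: 2)
  step 4: ref 2 -> FAULT, frames=[6,4,2] (faults so far: 3)
  step 5: ref 3 -> FAULT, evict 6, frames=[3,4,2] (faults so far: 4)
  step 6: ref 1 -> FAULT, evict 4, frames=[3,1,2] (faults so far: 5)
  step 7: ref 3 -> HIT, frames=[3,1,2] (faults so far: 5)
  step 8: ref 3 -> HIT, frames=[3,1,2] (faults so far: 5)
  step 9: ref 4 -> FAULT, evict 2, frames=[3,1,4] (faults so far: 6)
  step 10: ref 6 -> FAULT, evict 1, frames=[3,6,4] (faults so far: 7)
  LRU total faults: 7
--- Optimal ---
  step 0: ref 6 -> FAULT, frames=[6,-,-] (faults so far: 1)
  step 1: ref 4 -> FAULT, frames=[6,4,-] (faults so far: 2)
  step 2: ref 6 -> HIT, frames=[6,4,-] (faults so far: 2)
  step 3: ref 4 -> HIT, frames=[6,4,-] (faults so far: 2)
  step 4: ref 2 -> FAULT, frames=[6,4,2] (faults so far: 3)
  step 5: ref 3 -> FAULT, evict 2, frames=[6,4,3] (faults so far: 4)
  step 6: ref 1 -> FAULT, evict 6, frames=[1,4,3] (faults so far: 5)
  step 7: ref 3 -> HIT, frames=[1,4,3] (faults so far: 5)
  step 8: ref 3 -> HIT, frames=[1,4,3] (faults so far: 5)
  step 9: ref 4 -> HIT, frames=[1,4,3] (faults so far: 5)
  step 10: ref 6 -> FAULT, evict 1, frames=[6,4,3] (faults so far: 6)
  Optimal total faults: 6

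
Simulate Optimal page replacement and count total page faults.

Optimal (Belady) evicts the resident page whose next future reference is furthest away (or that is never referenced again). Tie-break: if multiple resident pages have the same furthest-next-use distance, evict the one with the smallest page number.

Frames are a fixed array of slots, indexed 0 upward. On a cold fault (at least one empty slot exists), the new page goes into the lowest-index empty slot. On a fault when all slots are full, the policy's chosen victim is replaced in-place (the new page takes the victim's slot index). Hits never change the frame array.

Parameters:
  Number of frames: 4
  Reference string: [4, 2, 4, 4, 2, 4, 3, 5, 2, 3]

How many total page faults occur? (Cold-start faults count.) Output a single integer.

Step 0: ref 4 → FAULT, frames=[4,-,-,-]
Step 1: ref 2 → FAULT, frames=[4,2,-,-]
Step 2: ref 4 → HIT, frames=[4,2,-,-]
Step 3: ref 4 → HIT, frames=[4,2,-,-]
Step 4: ref 2 → HIT, frames=[4,2,-,-]
Step 5: ref 4 → HIT, frames=[4,2,-,-]
Step 6: ref 3 → FAULT, frames=[4,2,3,-]
Step 7: ref 5 → FAULT, frames=[4,2,3,5]
Step 8: ref 2 → HIT, frames=[4,2,3,5]
Step 9: ref 3 → HIT, frames=[4,2,3,5]
Total faults: 4

Answer: 4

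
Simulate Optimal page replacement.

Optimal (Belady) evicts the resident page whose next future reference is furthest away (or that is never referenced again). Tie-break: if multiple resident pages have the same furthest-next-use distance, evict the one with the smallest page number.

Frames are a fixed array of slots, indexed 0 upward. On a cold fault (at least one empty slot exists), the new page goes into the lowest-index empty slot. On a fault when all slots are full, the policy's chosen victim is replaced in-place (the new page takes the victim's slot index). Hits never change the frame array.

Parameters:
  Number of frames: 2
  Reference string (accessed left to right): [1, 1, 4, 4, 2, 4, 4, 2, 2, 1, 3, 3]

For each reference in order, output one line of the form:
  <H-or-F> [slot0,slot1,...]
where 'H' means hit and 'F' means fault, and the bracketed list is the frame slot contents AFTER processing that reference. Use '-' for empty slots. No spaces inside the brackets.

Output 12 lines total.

F [1,-]
H [1,-]
F [1,4]
H [1,4]
F [2,4]
H [2,4]
H [2,4]
H [2,4]
H [2,4]
F [1,4]
F [3,4]
H [3,4]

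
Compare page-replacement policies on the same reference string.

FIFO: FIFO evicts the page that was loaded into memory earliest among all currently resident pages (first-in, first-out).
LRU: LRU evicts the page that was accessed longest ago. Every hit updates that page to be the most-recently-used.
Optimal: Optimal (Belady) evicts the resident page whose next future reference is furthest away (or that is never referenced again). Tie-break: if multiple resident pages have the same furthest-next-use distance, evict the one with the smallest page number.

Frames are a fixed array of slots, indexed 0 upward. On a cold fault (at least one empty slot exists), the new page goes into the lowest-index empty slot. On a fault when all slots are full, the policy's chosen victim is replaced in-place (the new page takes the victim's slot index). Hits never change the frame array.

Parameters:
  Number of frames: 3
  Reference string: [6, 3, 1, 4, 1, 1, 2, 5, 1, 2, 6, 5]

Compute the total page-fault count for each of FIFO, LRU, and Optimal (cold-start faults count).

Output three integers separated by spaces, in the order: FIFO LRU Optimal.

--- FIFO ---
  step 0: ref 6 -> FAULT, frames=[6,-,-] (faults so far: 1)
  step 1: ref 3 -> FAULT, frames=[6,3,-] (faults so far: 2)
  step 2: ref 1 -> FAULT, frames=[6,3,1] (faults so far: 3)
  step 3: ref 4 -> FAULT, evict 6, frames=[4,3,1] (faults so far: 4)
  step 4: ref 1 -> HIT, frames=[4,3,1] (faults so far: 4)
  step 5: ref 1 -> HIT, frames=[4,3,1] (faults so far: 4)
  step 6: ref 2 -> FAULT, evict 3, frames=[4,2,1] (faults so far: 5)
  step 7: ref 5 -> FAULT, evict 1, frames=[4,2,5] (faults so far: 6)
  step 8: ref 1 -> FAULT, evict 4, frames=[1,2,5] (faults so far: 7)
  step 9: ref 2 -> HIT, frames=[1,2,5] (faults so far: 7)
  step 10: ref 6 -> FAULT, evict 2, frames=[1,6,5] (faults so far: 8)
  step 11: ref 5 -> HIT, frames=[1,6,5] (faults so far: 8)
  FIFO total faults: 8
--- LRU ---
  step 0: ref 6 -> FAULT, frames=[6,-,-] (faults so far: 1)
  step 1: ref 3 -> FAULT, frames=[6,3,-] (faults so far: 2)
  step 2: ref 1 -> FAULT, frames=[6,3,1] (faults so far: 3)
  step 3: ref 4 -> FAULT, evict 6, frames=[4,3,1] (faults so far: 4)
  step 4: ref 1 -> HIT, frames=[4,3,1] (faults so far: 4)
  step 5: ref 1 -> HIT, frames=[4,3,1] (faults so far: 4)
  step 6: ref 2 -> FAULT, evict 3, frames=[4,2,1] (faults so far: 5)
  step 7: ref 5 -> FAULT, evict 4, frames=[5,2,1] (faults so far: 6)
  step 8: ref 1 -> HIT, frames=[5,2,1] (faults so far: 6)
  step 9: ref 2 -> HIT, frames=[5,2,1] (faults so far: 6)
  step 10: ref 6 -> FAULT, evict 5, frames=[6,2,1] (faults so far: 7)
  step 11: ref 5 -> FAULT, evict 1, frames=[6,2,5] (faults so far: 8)
  LRU total faults: 8
--- Optimal ---
  step 0: ref 6 -> FAULT, frames=[6,-,-] (faults so far: 1)
  step 1: ref 3 -> FAULT, frames=[6,3,-] (faults so far: 2)
  step 2: ref 1 -> FAULT, frames=[6,3,1] (faults so far: 3)
  step 3: ref 4 -> FAULT, evict 3, frames=[6,4,1] (faults so far: 4)
  step 4: ref 1 -> HIT, frames=[6,4,1] (faults so far: 4)
  step 5: ref 1 -> HIT, frames=[6,4,1] (faults so far: 4)
  step 6: ref 2 -> FAULT, evict 4, frames=[6,2,1] (faults so far: 5)
  step 7: ref 5 -> FAULT, evict 6, frames=[5,2,1] (faults so far: 6)
  step 8: ref 1 -> HIT, frames=[5,2,1] (faults so far: 6)
  step 9: ref 2 -> HIT, frames=[5,2,1] (faults so far: 6)
  step 10: ref 6 -> FAULT, evict 1, frames=[5,2,6] (faults so far: 7)
  step 11: ref 5 -> HIT, frames=[5,2,6] (faults so far: 7)
  Optimal total faults: 7

Answer: 8 8 7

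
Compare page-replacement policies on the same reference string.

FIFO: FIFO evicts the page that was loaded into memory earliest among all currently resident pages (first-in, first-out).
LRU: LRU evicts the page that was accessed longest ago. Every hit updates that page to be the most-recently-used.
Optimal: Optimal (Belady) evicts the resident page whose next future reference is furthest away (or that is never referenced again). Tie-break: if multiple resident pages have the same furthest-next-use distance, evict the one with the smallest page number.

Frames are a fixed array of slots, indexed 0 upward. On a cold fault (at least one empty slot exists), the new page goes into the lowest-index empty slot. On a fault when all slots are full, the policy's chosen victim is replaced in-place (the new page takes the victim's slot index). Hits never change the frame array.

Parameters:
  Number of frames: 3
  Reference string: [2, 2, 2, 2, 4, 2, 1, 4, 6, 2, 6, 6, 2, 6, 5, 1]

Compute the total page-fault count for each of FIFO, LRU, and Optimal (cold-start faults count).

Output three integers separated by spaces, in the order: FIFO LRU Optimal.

Answer: 7 7 5

Derivation:
--- FIFO ---
  step 0: ref 2 -> FAULT, frames=[2,-,-] (faults so far: 1)
  step 1: ref 2 -> HIT, frames=[2,-,-] (faults so far: 1)
  step 2: ref 2 -> HIT, frames=[2,-,-] (faults so far: 1)
  step 3: ref 2 -> HIT, frames=[2,-,-] (faults so far: 1)
  step 4: ref 4 -> FAULT, frames=[2,4,-] (faults so far: 2)
  step 5: ref 2 -> HIT, frames=[2,4,-] (faults so far: 2)
  step 6: ref 1 -> FAULT, frames=[2,4,1] (faults so far: 3)
  step 7: ref 4 -> HIT, frames=[2,4,1] (faults so far: 3)
  step 8: ref 6 -> FAULT, evict 2, frames=[6,4,1] (faults so far: 4)
  step 9: ref 2 -> FAULT, evict 4, frames=[6,2,1] (faults so far: 5)
  step 10: ref 6 -> HIT, frames=[6,2,1] (faults so far: 5)
  step 11: ref 6 -> HIT, frames=[6,2,1] (faults so far: 5)
  step 12: ref 2 -> HIT, frames=[6,2,1] (faults so far: 5)
  step 13: ref 6 -> HIT, frames=[6,2,1] (faults so far: 5)
  step 14: ref 5 -> FAULT, evict 1, frames=[6,2,5] (faults so far: 6)
  step 15: ref 1 -> FAULT, evict 6, frames=[1,2,5] (faults so far: 7)
  FIFO total faults: 7
--- LRU ---
  step 0: ref 2 -> FAULT, frames=[2,-,-] (faults so far: 1)
  step 1: ref 2 -> HIT, frames=[2,-,-] (faults so far: 1)
  step 2: ref 2 -> HIT, frames=[2,-,-] (faults so far: 1)
  step 3: ref 2 -> HIT, frames=[2,-,-] (faults so far: 1)
  step 4: ref 4 -> FAULT, frames=[2,4,-] (faults so far: 2)
  step 5: ref 2 -> HIT, frames=[2,4,-] (faults so far: 2)
  step 6: ref 1 -> FAULT, frames=[2,4,1] (faults so far: 3)
  step 7: ref 4 -> HIT, frames=[2,4,1] (faults so far: 3)
  step 8: ref 6 -> FAULT, evict 2, frames=[6,4,1] (faults so far: 4)
  step 9: ref 2 -> FAULT, evict 1, frames=[6,4,2] (faults so far: 5)
  step 10: ref 6 -> HIT, frames=[6,4,2] (faults so far: 5)
  step 11: ref 6 -> HIT, frames=[6,4,2] (faults so far: 5)
  step 12: ref 2 -> HIT, frames=[6,4,2] (faults so far: 5)
  step 13: ref 6 -> HIT, frames=[6,4,2] (faults so far: 5)
  step 14: ref 5 -> FAULT, evict 4, frames=[6,5,2] (faults so far: 6)
  step 15: ref 1 -> FAULT, evict 2, frames=[6,5,1] (faults so far: 7)
  LRU total faults: 7
--- Optimal ---
  step 0: ref 2 -> FAULT, frames=[2,-,-] (faults so far: 1)
  step 1: ref 2 -> HIT, frames=[2,-,-] (faults so far: 1)
  step 2: ref 2 -> HIT, frames=[2,-,-] (faults so far: 1)
  step 3: ref 2 -> HIT, frames=[2,-,-] (faults so far: 1)
  step 4: ref 4 -> FAULT, frames=[2,4,-] (faults so far: 2)
  step 5: ref 2 -> HIT, frames=[2,4,-] (faults so far: 2)
  step 6: ref 1 -> FAULT, frames=[2,4,1] (faults so far: 3)
  step 7: ref 4 -> HIT, frames=[2,4,1] (faults so far: 3)
  step 8: ref 6 -> FAULT, evict 4, frames=[2,6,1] (faults so far: 4)
  step 9: ref 2 -> HIT, frames=[2,6,1] (faults so far: 4)
  step 10: ref 6 -> HIT, frames=[2,6,1] (faults so far: 4)
  step 11: ref 6 -> HIT, frames=[2,6,1] (faults so far: 4)
  step 12: ref 2 -> HIT, frames=[2,6,1] (faults so far: 4)
  step 13: ref 6 -> HIT, frames=[2,6,1] (faults so far: 4)
  step 14: ref 5 -> FAULT, evict 2, frames=[5,6,1] (faults so far: 5)
  step 15: ref 1 -> HIT, frames=[5,6,1] (faults so far: 5)
  Optimal total faults: 5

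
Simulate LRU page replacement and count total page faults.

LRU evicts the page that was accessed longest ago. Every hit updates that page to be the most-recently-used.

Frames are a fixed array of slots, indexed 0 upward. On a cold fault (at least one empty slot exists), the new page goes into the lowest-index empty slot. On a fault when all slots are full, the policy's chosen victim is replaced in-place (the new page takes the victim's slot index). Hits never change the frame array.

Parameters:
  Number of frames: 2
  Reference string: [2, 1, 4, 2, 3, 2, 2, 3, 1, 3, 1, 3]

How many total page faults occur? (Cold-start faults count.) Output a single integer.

Answer: 6

Derivation:
Step 0: ref 2 → FAULT, frames=[2,-]
Step 1: ref 1 → FAULT, frames=[2,1]
Step 2: ref 4 → FAULT (evict 2), frames=[4,1]
Step 3: ref 2 → FAULT (evict 1), frames=[4,2]
Step 4: ref 3 → FAULT (evict 4), frames=[3,2]
Step 5: ref 2 → HIT, frames=[3,2]
Step 6: ref 2 → HIT, frames=[3,2]
Step 7: ref 3 → HIT, frames=[3,2]
Step 8: ref 1 → FAULT (evict 2), frames=[3,1]
Step 9: ref 3 → HIT, frames=[3,1]
Step 10: ref 1 → HIT, frames=[3,1]
Step 11: ref 3 → HIT, frames=[3,1]
Total faults: 6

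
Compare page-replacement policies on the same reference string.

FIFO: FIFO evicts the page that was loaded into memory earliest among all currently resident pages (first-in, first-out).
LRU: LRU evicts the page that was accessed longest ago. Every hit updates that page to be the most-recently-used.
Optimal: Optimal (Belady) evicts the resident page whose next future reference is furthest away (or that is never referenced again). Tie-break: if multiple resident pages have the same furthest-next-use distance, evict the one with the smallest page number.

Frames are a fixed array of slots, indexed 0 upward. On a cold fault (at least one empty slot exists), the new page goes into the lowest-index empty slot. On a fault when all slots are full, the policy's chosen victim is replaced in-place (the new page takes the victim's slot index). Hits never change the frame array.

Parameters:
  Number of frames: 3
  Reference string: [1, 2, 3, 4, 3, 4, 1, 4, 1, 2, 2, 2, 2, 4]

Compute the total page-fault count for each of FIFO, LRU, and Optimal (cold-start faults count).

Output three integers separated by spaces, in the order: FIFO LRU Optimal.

Answer: 6 6 5

Derivation:
--- FIFO ---
  step 0: ref 1 -> FAULT, frames=[1,-,-] (faults so far: 1)
  step 1: ref 2 -> FAULT, frames=[1,2,-] (faults so far: 2)
  step 2: ref 3 -> FAULT, frames=[1,2,3] (faults so far: 3)
  step 3: ref 4 -> FAULT, evict 1, frames=[4,2,3] (faults so far: 4)
  step 4: ref 3 -> HIT, frames=[4,2,3] (faults so far: 4)
  step 5: ref 4 -> HIT, frames=[4,2,3] (faults so far: 4)
  step 6: ref 1 -> FAULT, evict 2, frames=[4,1,3] (faults so far: 5)
  step 7: ref 4 -> HIT, frames=[4,1,3] (faults so far: 5)
  step 8: ref 1 -> HIT, frames=[4,1,3] (faults so far: 5)
  step 9: ref 2 -> FAULT, evict 3, frames=[4,1,2] (faults so far: 6)
  step 10: ref 2 -> HIT, frames=[4,1,2] (faults so far: 6)
  step 11: ref 2 -> HIT, frames=[4,1,2] (faults so far: 6)
  step 12: ref 2 -> HIT, frames=[4,1,2] (faults so far: 6)
  step 13: ref 4 -> HIT, frames=[4,1,2] (faults so far: 6)
  FIFO total faults: 6
--- LRU ---
  step 0: ref 1 -> FAULT, frames=[1,-,-] (faults so far: 1)
  step 1: ref 2 -> FAULT, frames=[1,2,-] (faults so far: 2)
  step 2: ref 3 -> FAULT, frames=[1,2,3] (faults so far: 3)
  step 3: ref 4 -> FAULT, evict 1, frames=[4,2,3] (faults so far: 4)
  step 4: ref 3 -> HIT, frames=[4,2,3] (faults so far: 4)
  step 5: ref 4 -> HIT, frames=[4,2,3] (faults so far: 4)
  step 6: ref 1 -> FAULT, evict 2, frames=[4,1,3] (faults so far: 5)
  step 7: ref 4 -> HIT, frames=[4,1,3] (faults so far: 5)
  step 8: ref 1 -> HIT, frames=[4,1,3] (faults so far: 5)
  step 9: ref 2 -> FAULT, evict 3, frames=[4,1,2] (faults so far: 6)
  step 10: ref 2 -> HIT, frames=[4,1,2] (faults so far: 6)
  step 11: ref 2 -> HIT, frames=[4,1,2] (faults so far: 6)
  step 12: ref 2 -> HIT, frames=[4,1,2] (faults so far: 6)
  step 13: ref 4 -> HIT, frames=[4,1,2] (faults so far: 6)
  LRU total faults: 6
--- Optimal ---
  step 0: ref 1 -> FAULT, frames=[1,-,-] (faults so far: 1)
  step 1: ref 2 -> FAULT, frames=[1,2,-] (faults so far: 2)
  step 2: ref 3 -> FAULT, frames=[1,2,3] (faults so far: 3)
  step 3: ref 4 -> FAULT, evict 2, frames=[1,4,3] (faults so far: 4)
  step 4: ref 3 -> HIT, frames=[1,4,3] (faults so far: 4)
  step 5: ref 4 -> HIT, frames=[1,4,3] (faults so far: 4)
  step 6: ref 1 -> HIT, frames=[1,4,3] (faults so far: 4)
  step 7: ref 4 -> HIT, frames=[1,4,3] (faults so far: 4)
  step 8: ref 1 -> HIT, frames=[1,4,3] (faults so far: 4)
  step 9: ref 2 -> FAULT, evict 1, frames=[2,4,3] (faults so far: 5)
  step 10: ref 2 -> HIT, frames=[2,4,3] (faults so far: 5)
  step 11: ref 2 -> HIT, frames=[2,4,3] (faults so far: 5)
  step 12: ref 2 -> HIT, frames=[2,4,3] (faults so far: 5)
  step 13: ref 4 -> HIT, frames=[2,4,3] (faults so far: 5)
  Optimal total faults: 5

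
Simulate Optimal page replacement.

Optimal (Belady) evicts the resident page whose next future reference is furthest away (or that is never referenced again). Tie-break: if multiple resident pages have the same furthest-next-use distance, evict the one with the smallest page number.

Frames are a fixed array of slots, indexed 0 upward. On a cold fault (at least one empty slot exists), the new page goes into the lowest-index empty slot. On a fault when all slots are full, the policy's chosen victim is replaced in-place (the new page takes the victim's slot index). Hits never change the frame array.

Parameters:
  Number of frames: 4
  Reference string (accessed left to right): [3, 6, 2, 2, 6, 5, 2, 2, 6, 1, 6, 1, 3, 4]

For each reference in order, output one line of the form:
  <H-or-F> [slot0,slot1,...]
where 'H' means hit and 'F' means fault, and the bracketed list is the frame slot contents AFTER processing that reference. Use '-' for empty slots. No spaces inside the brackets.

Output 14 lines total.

F [3,-,-,-]
F [3,6,-,-]
F [3,6,2,-]
H [3,6,2,-]
H [3,6,2,-]
F [3,6,2,5]
H [3,6,2,5]
H [3,6,2,5]
H [3,6,2,5]
F [3,6,1,5]
H [3,6,1,5]
H [3,6,1,5]
H [3,6,1,5]
F [3,6,4,5]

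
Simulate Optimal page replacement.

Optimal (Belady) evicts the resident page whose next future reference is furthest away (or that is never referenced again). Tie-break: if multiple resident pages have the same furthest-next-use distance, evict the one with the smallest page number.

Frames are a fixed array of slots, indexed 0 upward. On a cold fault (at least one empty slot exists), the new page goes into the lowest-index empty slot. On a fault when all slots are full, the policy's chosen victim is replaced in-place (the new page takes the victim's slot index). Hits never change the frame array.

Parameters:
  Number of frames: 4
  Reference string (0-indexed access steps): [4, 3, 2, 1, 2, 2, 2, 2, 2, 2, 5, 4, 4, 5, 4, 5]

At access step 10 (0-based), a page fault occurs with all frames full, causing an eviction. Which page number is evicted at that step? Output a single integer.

Step 0: ref 4 -> FAULT, frames=[4,-,-,-]
Step 1: ref 3 -> FAULT, frames=[4,3,-,-]
Step 2: ref 2 -> FAULT, frames=[4,3,2,-]
Step 3: ref 1 -> FAULT, frames=[4,3,2,1]
Step 4: ref 2 -> HIT, frames=[4,3,2,1]
Step 5: ref 2 -> HIT, frames=[4,3,2,1]
Step 6: ref 2 -> HIT, frames=[4,3,2,1]
Step 7: ref 2 -> HIT, frames=[4,3,2,1]
Step 8: ref 2 -> HIT, frames=[4,3,2,1]
Step 9: ref 2 -> HIT, frames=[4,3,2,1]
Step 10: ref 5 -> FAULT, evict 1, frames=[4,3,2,5]
At step 10: evicted page 1

Answer: 1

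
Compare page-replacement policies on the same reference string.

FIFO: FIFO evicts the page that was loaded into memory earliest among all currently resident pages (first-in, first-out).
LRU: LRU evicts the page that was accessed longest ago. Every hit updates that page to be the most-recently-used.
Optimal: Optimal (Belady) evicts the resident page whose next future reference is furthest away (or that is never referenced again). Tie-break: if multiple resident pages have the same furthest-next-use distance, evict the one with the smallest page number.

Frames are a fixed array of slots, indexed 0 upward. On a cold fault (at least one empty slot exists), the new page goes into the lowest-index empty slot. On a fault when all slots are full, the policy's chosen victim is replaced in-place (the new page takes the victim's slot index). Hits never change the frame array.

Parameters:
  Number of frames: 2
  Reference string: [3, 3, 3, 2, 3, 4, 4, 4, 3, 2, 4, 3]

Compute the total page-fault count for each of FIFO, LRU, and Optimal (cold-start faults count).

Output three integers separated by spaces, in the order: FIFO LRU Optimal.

--- FIFO ---
  step 0: ref 3 -> FAULT, frames=[3,-] (faults so far: 1)
  step 1: ref 3 -> HIT, frames=[3,-] (faults so far: 1)
  step 2: ref 3 -> HIT, frames=[3,-] (faults so far: 1)
  step 3: ref 2 -> FAULT, frames=[3,2] (faults so far: 2)
  step 4: ref 3 -> HIT, frames=[3,2] (faults so far: 2)
  step 5: ref 4 -> FAULT, evict 3, frames=[4,2] (faults so far: 3)
  step 6: ref 4 -> HIT, frames=[4,2] (faults so far: 3)
  step 7: ref 4 -> HIT, frames=[4,2] (faults so far: 3)
  step 8: ref 3 -> FAULT, evict 2, frames=[4,3] (faults so far: 4)
  step 9: ref 2 -> FAULT, evict 4, frames=[2,3] (faults so far: 5)
  step 10: ref 4 -> FAULT, evict 3, frames=[2,4] (faults so far: 6)
  step 11: ref 3 -> FAULT, evict 2, frames=[3,4] (faults so far: 7)
  FIFO total faults: 7
--- LRU ---
  step 0: ref 3 -> FAULT, frames=[3,-] (faults so far: 1)
  step 1: ref 3 -> HIT, frames=[3,-] (faults so far: 1)
  step 2: ref 3 -> HIT, frames=[3,-] (faults so far: 1)
  step 3: ref 2 -> FAULT, frames=[3,2] (faults so far: 2)
  step 4: ref 3 -> HIT, frames=[3,2] (faults so far: 2)
  step 5: ref 4 -> FAULT, evict 2, frames=[3,4] (faults so far: 3)
  step 6: ref 4 -> HIT, frames=[3,4] (faults so far: 3)
  step 7: ref 4 -> HIT, frames=[3,4] (faults so far: 3)
  step 8: ref 3 -> HIT, frames=[3,4] (faults so far: 3)
  step 9: ref 2 -> FAULT, evict 4, frames=[3,2] (faults so far: 4)
  step 10: ref 4 -> FAULT, evict 3, frames=[4,2] (faults so far: 5)
  step 11: ref 3 -> FAULT, evict 2, frames=[4,3] (faults so far: 6)
  LRU total faults: 6
--- Optimal ---
  step 0: ref 3 -> FAULT, frames=[3,-] (faults so far: 1)
  step 1: ref 3 -> HIT, frames=[3,-] (faults so far: 1)
  step 2: ref 3 -> HIT, frames=[3,-] (faults so far: 1)
  step 3: ref 2 -> FAULT, frames=[3,2] (faults so far: 2)
  step 4: ref 3 -> HIT, frames=[3,2] (faults so far: 2)
  step 5: ref 4 -> FAULT, evict 2, frames=[3,4] (faults so far: 3)
  step 6: ref 4 -> HIT, frames=[3,4] (faults so far: 3)
  step 7: ref 4 -> HIT, frames=[3,4] (faults so far: 3)
  step 8: ref 3 -> HIT, frames=[3,4] (faults so far: 3)
  step 9: ref 2 -> FAULT, evict 3, frames=[2,4] (faults so far: 4)
  step 10: ref 4 -> HIT, frames=[2,4] (faults so far: 4)
  step 11: ref 3 -> FAULT, evict 2, frames=[3,4] (faults so far: 5)
  Optimal total faults: 5

Answer: 7 6 5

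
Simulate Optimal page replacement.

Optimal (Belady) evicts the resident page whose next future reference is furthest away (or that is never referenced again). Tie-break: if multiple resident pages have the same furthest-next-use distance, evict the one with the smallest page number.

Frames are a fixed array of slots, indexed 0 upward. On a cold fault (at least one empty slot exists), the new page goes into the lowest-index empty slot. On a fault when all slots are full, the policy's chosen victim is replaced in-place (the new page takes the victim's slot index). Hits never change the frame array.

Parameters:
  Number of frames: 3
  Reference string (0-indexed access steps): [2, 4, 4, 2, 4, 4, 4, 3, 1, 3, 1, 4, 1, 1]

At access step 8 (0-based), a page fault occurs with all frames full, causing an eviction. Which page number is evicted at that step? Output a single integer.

Answer: 2

Derivation:
Step 0: ref 2 -> FAULT, frames=[2,-,-]
Step 1: ref 4 -> FAULT, frames=[2,4,-]
Step 2: ref 4 -> HIT, frames=[2,4,-]
Step 3: ref 2 -> HIT, frames=[2,4,-]
Step 4: ref 4 -> HIT, frames=[2,4,-]
Step 5: ref 4 -> HIT, frames=[2,4,-]
Step 6: ref 4 -> HIT, frames=[2,4,-]
Step 7: ref 3 -> FAULT, frames=[2,4,3]
Step 8: ref 1 -> FAULT, evict 2, frames=[1,4,3]
At step 8: evicted page 2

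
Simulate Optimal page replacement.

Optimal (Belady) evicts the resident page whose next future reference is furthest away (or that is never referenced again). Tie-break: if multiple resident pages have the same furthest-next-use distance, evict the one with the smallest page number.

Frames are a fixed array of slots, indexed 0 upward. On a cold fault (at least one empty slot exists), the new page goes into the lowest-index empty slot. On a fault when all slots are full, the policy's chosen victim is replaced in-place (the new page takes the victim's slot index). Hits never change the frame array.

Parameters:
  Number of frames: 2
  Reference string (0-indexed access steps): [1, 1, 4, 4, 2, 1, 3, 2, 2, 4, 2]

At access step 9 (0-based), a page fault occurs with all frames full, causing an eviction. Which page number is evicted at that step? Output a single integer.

Answer: 3

Derivation:
Step 0: ref 1 -> FAULT, frames=[1,-]
Step 1: ref 1 -> HIT, frames=[1,-]
Step 2: ref 4 -> FAULT, frames=[1,4]
Step 3: ref 4 -> HIT, frames=[1,4]
Step 4: ref 2 -> FAULT, evict 4, frames=[1,2]
Step 5: ref 1 -> HIT, frames=[1,2]
Step 6: ref 3 -> FAULT, evict 1, frames=[3,2]
Step 7: ref 2 -> HIT, frames=[3,2]
Step 8: ref 2 -> HIT, frames=[3,2]
Step 9: ref 4 -> FAULT, evict 3, frames=[4,2]
At step 9: evicted page 3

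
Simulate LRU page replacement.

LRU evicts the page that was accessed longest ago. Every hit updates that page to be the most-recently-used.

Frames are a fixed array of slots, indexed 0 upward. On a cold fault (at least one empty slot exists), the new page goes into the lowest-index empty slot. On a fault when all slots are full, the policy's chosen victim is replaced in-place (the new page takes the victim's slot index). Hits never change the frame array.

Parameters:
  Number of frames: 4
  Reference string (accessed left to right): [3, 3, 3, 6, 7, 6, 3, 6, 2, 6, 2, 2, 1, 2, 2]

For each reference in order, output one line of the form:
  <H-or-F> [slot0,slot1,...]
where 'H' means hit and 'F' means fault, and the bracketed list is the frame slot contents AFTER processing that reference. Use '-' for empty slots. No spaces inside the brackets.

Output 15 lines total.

F [3,-,-,-]
H [3,-,-,-]
H [3,-,-,-]
F [3,6,-,-]
F [3,6,7,-]
H [3,6,7,-]
H [3,6,7,-]
H [3,6,7,-]
F [3,6,7,2]
H [3,6,7,2]
H [3,6,7,2]
H [3,6,7,2]
F [3,6,1,2]
H [3,6,1,2]
H [3,6,1,2]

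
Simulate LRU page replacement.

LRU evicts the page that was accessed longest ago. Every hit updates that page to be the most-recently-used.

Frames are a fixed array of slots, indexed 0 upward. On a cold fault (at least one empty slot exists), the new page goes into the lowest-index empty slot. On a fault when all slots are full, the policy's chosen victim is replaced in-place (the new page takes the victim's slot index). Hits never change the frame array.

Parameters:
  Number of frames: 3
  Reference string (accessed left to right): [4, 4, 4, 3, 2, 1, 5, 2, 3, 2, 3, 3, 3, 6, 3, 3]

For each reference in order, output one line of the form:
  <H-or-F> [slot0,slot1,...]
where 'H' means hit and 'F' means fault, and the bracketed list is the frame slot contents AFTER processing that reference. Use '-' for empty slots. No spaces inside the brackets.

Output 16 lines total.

F [4,-,-]
H [4,-,-]
H [4,-,-]
F [4,3,-]
F [4,3,2]
F [1,3,2]
F [1,5,2]
H [1,5,2]
F [3,5,2]
H [3,5,2]
H [3,5,2]
H [3,5,2]
H [3,5,2]
F [3,6,2]
H [3,6,2]
H [3,6,2]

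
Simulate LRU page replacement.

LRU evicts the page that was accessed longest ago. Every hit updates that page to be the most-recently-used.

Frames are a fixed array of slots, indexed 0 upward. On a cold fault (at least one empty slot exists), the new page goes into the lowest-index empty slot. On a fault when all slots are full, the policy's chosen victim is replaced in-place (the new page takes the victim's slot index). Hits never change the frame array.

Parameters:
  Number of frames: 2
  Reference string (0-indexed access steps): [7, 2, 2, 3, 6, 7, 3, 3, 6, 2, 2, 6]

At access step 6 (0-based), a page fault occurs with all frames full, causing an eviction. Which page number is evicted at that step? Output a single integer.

Answer: 6

Derivation:
Step 0: ref 7 -> FAULT, frames=[7,-]
Step 1: ref 2 -> FAULT, frames=[7,2]
Step 2: ref 2 -> HIT, frames=[7,2]
Step 3: ref 3 -> FAULT, evict 7, frames=[3,2]
Step 4: ref 6 -> FAULT, evict 2, frames=[3,6]
Step 5: ref 7 -> FAULT, evict 3, frames=[7,6]
Step 6: ref 3 -> FAULT, evict 6, frames=[7,3]
At step 6: evicted page 6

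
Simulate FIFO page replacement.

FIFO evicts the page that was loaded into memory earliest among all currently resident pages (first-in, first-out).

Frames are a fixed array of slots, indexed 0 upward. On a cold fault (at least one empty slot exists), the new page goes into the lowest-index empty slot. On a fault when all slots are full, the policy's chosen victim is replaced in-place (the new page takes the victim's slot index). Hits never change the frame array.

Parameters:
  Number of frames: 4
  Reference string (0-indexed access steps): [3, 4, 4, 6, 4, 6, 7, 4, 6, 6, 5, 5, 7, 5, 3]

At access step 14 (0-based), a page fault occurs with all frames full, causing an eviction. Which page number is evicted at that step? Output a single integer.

Answer: 4

Derivation:
Step 0: ref 3 -> FAULT, frames=[3,-,-,-]
Step 1: ref 4 -> FAULT, frames=[3,4,-,-]
Step 2: ref 4 -> HIT, frames=[3,4,-,-]
Step 3: ref 6 -> FAULT, frames=[3,4,6,-]
Step 4: ref 4 -> HIT, frames=[3,4,6,-]
Step 5: ref 6 -> HIT, frames=[3,4,6,-]
Step 6: ref 7 -> FAULT, frames=[3,4,6,7]
Step 7: ref 4 -> HIT, frames=[3,4,6,7]
Step 8: ref 6 -> HIT, frames=[3,4,6,7]
Step 9: ref 6 -> HIT, frames=[3,4,6,7]
Step 10: ref 5 -> FAULT, evict 3, frames=[5,4,6,7]
Step 11: ref 5 -> HIT, frames=[5,4,6,7]
Step 12: ref 7 -> HIT, frames=[5,4,6,7]
Step 13: ref 5 -> HIT, frames=[5,4,6,7]
Step 14: ref 3 -> FAULT, evict 4, frames=[5,3,6,7]
At step 14: evicted page 4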